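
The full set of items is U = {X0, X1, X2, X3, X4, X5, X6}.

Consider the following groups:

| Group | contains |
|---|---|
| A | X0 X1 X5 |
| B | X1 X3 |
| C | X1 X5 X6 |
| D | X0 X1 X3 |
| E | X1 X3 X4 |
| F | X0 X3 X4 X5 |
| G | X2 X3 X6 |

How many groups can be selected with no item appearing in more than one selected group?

2

A, G are pairwise disjoint (A={X0,X1,X5}; G={X2,X3,X6}).
Every remaining group overlaps one of these, and no 3 of the listed groups are pairwise disjoint, so 2 is the maximum.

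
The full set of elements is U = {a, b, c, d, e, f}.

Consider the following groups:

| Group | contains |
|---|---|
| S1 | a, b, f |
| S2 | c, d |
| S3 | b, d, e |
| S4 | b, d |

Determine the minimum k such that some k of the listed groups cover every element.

3

S1 and S2 and S3 together: S1 ∪ S2 ∪ S3 = {a, b, c, d, e, f} — every element is covered.
Only S1 contains a, so S1 is forced; the remaining 3 elements need at least 2 more groups (each remaining group adds at most 2) — so at least 3 groups are needed, and 3 is optimal.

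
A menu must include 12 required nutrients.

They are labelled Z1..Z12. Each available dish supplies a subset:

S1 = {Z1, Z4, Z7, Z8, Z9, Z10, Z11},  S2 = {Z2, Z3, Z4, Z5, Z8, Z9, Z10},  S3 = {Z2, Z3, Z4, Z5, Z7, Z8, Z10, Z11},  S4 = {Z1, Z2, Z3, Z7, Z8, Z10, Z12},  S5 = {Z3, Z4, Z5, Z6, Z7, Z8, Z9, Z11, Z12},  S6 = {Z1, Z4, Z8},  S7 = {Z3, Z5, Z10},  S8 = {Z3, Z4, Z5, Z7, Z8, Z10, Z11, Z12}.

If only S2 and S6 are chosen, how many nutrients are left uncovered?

Union of S2, S6 = {Z1, Z2, Z3, Z4, Z5, Z8, Z9, Z10}.
Not covered: Z6, Z7, Z11, Z12 — 4 nutrients.

4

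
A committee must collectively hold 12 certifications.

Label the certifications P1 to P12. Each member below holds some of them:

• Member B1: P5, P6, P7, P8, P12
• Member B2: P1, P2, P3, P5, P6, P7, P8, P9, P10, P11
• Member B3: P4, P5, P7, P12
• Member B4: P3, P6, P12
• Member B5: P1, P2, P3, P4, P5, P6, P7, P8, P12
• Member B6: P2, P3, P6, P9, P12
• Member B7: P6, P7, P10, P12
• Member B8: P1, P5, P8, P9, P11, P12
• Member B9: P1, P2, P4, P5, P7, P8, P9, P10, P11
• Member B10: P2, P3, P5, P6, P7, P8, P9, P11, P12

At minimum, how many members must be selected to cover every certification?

B2 and B3 together: B2 ∪ B3 = {P1, P2, P3, P4, P5, P6, P7, P8, P9, P10, P11, P12} — every certification is covered.
No single member has all 12 certifications (the largest, B2, has 10), so 2 is optimal.

2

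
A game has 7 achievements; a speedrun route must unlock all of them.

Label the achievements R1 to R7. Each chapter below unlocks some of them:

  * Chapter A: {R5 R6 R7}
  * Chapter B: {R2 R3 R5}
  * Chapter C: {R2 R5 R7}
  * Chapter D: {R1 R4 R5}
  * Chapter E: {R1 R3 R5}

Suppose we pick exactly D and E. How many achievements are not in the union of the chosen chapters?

Union of D, E = {R1, R3, R4, R5}.
Not covered: R2, R6, R7 — 3 achievements.

3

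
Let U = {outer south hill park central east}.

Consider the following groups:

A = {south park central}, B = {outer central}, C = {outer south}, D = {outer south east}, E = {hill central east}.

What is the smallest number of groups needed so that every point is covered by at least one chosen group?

3

Take {A, D, E}. Their union is {outer, south, hill, park, central, east}, which is all 6 points.
Only E contains hill, so E is forced; the remaining 3 points need at least 2 more groups (each remaining group adds at most 2) — so at least 3 groups are needed, and 3 is optimal.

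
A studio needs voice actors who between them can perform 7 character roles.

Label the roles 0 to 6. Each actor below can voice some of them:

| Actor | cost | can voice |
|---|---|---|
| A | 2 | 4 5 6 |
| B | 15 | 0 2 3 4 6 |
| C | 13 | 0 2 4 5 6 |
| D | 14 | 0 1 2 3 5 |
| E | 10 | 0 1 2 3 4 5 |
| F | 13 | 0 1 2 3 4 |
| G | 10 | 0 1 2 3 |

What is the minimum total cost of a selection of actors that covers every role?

A, G together cover every role (A ∪ G = {0, 1, 2, 3, 4, 5, 6}); total cost 2 + 10 = 12.
No covering selection has total cost below 12.

12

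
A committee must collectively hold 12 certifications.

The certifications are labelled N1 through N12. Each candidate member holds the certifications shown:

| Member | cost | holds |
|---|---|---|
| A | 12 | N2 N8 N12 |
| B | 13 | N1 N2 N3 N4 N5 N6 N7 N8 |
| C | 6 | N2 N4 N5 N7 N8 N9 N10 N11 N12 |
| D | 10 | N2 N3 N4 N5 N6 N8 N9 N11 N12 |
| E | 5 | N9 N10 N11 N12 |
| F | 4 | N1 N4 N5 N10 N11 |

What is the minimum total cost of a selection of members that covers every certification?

18

B, E together cover every certification (B ∪ E = {N1, N2, N3, N4, N5, N6, N7, N8, N9, N10, N11, N12}); total cost 13 + 5 = 18.
The greedy pick C, F, D costs 20; no covering selection beats 18.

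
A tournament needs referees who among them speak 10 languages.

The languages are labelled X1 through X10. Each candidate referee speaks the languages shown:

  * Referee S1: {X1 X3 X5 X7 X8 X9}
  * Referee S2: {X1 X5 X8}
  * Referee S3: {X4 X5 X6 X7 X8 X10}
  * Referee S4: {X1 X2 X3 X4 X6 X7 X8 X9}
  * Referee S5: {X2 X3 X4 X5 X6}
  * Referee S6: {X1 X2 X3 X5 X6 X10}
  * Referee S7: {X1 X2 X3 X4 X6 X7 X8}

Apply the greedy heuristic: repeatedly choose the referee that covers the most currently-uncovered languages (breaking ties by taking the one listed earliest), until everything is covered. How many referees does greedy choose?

2

Greedy: pick S4 (covers 8 new) → pick S3 (covers 2 new). Total picks: 2.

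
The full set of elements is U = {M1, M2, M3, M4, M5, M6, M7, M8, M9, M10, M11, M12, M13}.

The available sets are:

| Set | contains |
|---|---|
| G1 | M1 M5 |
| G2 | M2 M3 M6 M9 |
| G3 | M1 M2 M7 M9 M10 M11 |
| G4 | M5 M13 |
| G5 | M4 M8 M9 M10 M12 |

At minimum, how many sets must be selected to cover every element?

Take {G2, G3, G4, G5}. Their union is {M1, M2, M3, M4, M5, M6, M7, M8, M9, M10, M11, M12, M13}, which is all 13 elements.
Only G2 contains M3, so G2 is forced; the remaining 9 elements need at least 3 more sets (each remaining set adds at most 4) — so at least 4 sets are needed, and 4 is optimal.

4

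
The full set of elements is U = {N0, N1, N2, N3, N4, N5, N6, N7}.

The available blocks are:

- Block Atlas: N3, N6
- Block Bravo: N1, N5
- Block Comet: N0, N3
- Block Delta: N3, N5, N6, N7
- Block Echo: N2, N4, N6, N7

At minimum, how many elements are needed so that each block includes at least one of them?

3

H = {N2, N3, N5} meets every block (each contains at least one member of H), and |H| = 3.
The blocks Bravo, Comet, Echo are pairwise disjoint, so any hitting set needs a separate element for each — at least 3. Hence 3 is optimal.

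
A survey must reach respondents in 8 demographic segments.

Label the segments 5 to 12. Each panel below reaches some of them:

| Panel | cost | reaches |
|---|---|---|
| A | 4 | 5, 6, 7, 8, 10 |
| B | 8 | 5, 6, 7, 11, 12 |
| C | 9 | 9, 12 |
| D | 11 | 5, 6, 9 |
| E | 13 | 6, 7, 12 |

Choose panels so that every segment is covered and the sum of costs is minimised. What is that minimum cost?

21

A, B, C together cover every segment (A ∪ B ∪ C = {5, 6, 7, 8, 9, 10, 11, 12}); total cost 4 + 8 + 9 = 21.
No covering selection has total cost below 21.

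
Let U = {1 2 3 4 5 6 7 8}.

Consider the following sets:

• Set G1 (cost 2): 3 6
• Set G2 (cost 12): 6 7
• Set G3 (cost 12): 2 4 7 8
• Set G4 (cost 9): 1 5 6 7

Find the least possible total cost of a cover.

23

G1, G3, G4 together cover every element (G1 ∪ G3 ∪ G4 = {1, 2, 3, 4, 5, 6, 7, 8}); total cost 2 + 12 + 9 = 23.
No covering selection has total cost below 23.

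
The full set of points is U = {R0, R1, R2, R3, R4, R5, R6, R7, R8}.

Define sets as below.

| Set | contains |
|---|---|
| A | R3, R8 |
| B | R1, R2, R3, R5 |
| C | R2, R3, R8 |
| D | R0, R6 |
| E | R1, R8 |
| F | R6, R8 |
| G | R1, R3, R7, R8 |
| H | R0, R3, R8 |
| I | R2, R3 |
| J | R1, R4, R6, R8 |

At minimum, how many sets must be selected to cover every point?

4

B and G and H and J together: B ∪ G ∪ H ∪ J = {R0, R1, R2, R3, R4, R5, R6, R7, R8} — every point is covered.
Only G contains R7, so G is forced; the remaining 5 points need at least 3 more sets (each remaining set adds at most 2) — so at least 4 sets are needed, and 4 is optimal.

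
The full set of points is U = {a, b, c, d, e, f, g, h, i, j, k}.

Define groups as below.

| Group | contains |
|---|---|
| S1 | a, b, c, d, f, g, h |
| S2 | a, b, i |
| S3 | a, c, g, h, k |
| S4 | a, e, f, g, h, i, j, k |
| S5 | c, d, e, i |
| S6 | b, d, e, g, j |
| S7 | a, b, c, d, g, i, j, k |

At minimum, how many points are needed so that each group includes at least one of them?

2

Take T = {a, d}. Each listed group contains at least one of these, so T is a hitting set of size 2.
No single point lies in every group, so at least 2 are needed and 2 is optimal.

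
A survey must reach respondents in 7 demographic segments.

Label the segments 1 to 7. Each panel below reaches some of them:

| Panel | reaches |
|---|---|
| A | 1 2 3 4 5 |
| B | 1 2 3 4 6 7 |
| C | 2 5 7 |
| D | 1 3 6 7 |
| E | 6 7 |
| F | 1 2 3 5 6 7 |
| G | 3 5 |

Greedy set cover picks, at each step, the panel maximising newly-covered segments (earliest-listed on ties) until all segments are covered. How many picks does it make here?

Greedy: pick B (covers 6 new) → pick A (covers 1 new). Total picks: 2.

2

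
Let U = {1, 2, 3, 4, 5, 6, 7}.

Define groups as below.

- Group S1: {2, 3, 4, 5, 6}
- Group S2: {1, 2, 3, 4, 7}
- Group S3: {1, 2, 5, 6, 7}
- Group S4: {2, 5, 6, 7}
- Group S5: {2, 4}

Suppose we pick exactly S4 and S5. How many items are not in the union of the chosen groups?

Union of S4, S5 = {2, 4, 5, 6, 7}.
Not covered: 1, 3 — 2 items.

2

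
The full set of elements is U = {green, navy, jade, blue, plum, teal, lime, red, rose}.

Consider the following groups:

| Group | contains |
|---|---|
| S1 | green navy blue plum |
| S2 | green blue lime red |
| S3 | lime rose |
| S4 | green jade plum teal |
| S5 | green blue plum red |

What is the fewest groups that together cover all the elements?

4

S1, S3, S4, and S5 cover everything between them: the union {green, navy, jade, blue, plum, teal, lime, red, rose} is all of U.
Only S1 contains navy, so S1 is forced; the remaining 5 elements need at least 3 more groups (each remaining group adds at most 2) — so at least 4 groups are needed, and 4 is optimal.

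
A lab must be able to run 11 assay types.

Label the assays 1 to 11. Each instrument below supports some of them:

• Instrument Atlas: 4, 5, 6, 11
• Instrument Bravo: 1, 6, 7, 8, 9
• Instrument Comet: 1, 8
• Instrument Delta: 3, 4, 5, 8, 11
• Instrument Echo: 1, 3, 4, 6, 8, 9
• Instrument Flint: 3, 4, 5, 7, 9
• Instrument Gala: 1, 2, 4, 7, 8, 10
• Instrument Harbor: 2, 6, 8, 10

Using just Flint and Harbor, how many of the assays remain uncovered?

Union of Flint, Harbor = {2, 3, 4, 5, 6, 7, 8, 9, 10}.
Not covered: 1, 11 — 2 assays.

2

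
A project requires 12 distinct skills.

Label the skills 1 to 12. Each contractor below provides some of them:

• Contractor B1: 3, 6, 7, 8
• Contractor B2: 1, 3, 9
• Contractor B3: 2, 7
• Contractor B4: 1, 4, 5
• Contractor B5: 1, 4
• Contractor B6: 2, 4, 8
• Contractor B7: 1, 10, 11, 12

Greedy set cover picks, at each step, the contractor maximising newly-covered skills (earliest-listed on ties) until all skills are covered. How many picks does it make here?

Greedy: pick B1 (covers 4 new) → pick B7 (covers 4 new) → pick B4 (covers 2 new) → pick B2 (covers 1 new) → pick B3 (covers 1 new). Total picks: 5.

5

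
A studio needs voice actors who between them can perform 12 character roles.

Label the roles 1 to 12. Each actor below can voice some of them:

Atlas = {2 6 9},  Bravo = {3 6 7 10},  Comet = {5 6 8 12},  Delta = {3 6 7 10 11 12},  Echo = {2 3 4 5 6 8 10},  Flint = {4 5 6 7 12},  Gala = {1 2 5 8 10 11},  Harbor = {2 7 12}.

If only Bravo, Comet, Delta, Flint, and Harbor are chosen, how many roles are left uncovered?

2

Union of Bravo, Comet, Delta, Flint, Harbor = {2, 3, 4, 5, 6, 7, 8, 10, 11, 12}.
Not covered: 1, 9 — 2 roles.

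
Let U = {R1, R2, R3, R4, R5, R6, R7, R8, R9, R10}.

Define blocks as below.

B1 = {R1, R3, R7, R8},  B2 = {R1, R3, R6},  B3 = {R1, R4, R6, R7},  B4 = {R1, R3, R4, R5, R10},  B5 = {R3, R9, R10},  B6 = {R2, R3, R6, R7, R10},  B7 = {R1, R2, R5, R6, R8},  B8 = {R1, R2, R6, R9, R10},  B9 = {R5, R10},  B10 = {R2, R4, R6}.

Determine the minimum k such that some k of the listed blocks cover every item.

3

B1 and B4 and B8 together: B1 ∪ B4 ∪ B8 = {R1, R2, R3, R4, R5, R6, R7, R8, R9, R10} — every item is covered.
No 2 of the 10 blocks cover everything (all 45 combinations miss at least one item), so 3 is optimal.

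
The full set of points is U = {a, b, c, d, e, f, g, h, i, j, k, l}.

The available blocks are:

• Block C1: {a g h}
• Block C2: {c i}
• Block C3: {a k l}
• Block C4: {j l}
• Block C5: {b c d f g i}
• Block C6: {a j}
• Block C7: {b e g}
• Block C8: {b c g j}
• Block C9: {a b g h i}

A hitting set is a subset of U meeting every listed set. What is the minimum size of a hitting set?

4

Take T = {c, g, j, k}. Each listed block contains at least one of these, so T is a hitting set of size 4.
No choice of 3 points meets every block, so 4 is the minimum.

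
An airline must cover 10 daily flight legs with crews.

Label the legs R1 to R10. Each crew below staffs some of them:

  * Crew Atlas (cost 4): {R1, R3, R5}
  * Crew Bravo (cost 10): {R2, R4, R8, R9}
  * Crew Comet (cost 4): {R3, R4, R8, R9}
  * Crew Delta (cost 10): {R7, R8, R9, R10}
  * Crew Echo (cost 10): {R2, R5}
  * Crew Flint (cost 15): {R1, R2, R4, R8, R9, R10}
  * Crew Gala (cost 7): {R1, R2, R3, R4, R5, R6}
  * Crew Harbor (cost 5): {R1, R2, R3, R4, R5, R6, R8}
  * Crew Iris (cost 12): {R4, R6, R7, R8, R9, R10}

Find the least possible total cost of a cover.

15

Delta, Harbor together cover every leg (Delta ∪ Harbor = {R1, R2, R3, R4, R5, R6, R7, R8, R9, R10}); total cost 10 + 5 = 15.
No covering selection has total cost below 15.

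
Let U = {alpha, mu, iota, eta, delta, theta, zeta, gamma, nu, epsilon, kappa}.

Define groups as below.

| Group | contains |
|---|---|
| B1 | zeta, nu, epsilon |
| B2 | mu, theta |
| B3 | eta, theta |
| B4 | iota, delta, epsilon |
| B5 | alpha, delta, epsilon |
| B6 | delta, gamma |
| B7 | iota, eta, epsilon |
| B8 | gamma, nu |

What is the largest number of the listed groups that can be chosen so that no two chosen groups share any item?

B3, B4, B8 are pairwise disjoint (B3={eta,theta}; B4={iota,delta,epsilon}; B8={gamma,nu}).
Every remaining group overlaps one of these, and no 4 of the listed groups are pairwise disjoint, so 3 is the maximum.

3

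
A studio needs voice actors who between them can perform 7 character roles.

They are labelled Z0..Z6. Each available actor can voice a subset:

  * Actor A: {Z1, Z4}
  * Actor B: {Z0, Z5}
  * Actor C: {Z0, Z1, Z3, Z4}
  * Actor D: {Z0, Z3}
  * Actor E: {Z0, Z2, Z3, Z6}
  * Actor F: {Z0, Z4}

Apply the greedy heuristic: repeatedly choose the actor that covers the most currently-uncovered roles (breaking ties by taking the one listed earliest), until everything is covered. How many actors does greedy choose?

3

Greedy: pick C (covers 4 new) → pick E (covers 2 new) → pick B (covers 1 new). Total picks: 3.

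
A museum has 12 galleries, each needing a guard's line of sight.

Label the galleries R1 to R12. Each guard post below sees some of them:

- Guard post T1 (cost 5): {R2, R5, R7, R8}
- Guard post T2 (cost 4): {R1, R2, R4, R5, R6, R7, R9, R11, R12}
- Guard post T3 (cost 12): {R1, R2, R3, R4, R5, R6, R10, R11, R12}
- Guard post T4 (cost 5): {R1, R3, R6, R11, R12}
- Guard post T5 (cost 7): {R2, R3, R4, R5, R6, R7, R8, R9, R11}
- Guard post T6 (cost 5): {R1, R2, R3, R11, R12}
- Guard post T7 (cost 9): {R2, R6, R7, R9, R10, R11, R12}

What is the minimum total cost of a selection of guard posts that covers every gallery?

19

T3, T5 together cover every gallery (T3 ∪ T5 = {R1, R2, R3, R4, R5, R6, R7, R8, R9, R10, R11, R12}); total cost 12 + 7 = 19.
The greedy pick T2, T5, T7 costs 20; no covering selection beats 19.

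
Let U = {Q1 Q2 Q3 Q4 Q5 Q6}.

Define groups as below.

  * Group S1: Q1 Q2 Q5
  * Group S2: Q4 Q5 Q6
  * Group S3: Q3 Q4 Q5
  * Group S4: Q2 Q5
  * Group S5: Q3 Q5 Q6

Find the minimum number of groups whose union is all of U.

3

S1, S2, and S3 cover everything between them: the union {Q1, Q2, Q3, Q4, Q5, Q6} is all of U.
Only S1 contains Q1, so S1 is forced; the remaining 3 elements need at least 2 more groups (each remaining group adds at most 2) — so at least 3 groups are needed, and 3 is optimal.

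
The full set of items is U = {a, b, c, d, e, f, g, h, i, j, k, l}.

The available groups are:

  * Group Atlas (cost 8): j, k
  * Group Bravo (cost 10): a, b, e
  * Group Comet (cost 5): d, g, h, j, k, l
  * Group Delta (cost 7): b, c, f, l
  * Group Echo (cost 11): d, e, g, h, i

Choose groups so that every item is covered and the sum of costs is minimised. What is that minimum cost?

Bravo, Comet, Delta, Echo together cover every item (Bravo ∪ Comet ∪ Delta ∪ Echo = {a, b, c, d, e, f, g, h, i, j, k, l}); total cost 10 + 5 + 7 + 11 = 33.
No covering selection has total cost below 33.

33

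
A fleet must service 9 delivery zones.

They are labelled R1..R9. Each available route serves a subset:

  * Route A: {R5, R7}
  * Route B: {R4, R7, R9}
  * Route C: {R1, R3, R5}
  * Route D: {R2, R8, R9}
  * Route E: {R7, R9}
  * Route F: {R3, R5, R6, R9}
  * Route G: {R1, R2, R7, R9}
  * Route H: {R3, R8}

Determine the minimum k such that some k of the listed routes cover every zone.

4

Take {B, F, G, H}. Their union is {R1, R2, R3, R4, R5, R6, R7, R8, R9}, which is all 9 zones.
No 3 of the 8 routes cover everything (all 56 combinations miss at least one zone), so 4 is optimal.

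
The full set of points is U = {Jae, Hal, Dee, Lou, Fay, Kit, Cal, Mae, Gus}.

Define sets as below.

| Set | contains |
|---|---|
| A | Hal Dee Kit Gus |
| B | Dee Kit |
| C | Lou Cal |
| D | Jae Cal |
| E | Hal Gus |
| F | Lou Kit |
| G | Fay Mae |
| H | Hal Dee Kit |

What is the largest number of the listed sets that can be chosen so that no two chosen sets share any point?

4

B, C, E, G are pairwise disjoint (B={Dee,Kit}; C={Lou,Cal}; E={Hal,Gus}; G={Fay,Mae}).
Every remaining set overlaps one of these, and no 5 of the listed sets are pairwise disjoint, so 4 is the maximum.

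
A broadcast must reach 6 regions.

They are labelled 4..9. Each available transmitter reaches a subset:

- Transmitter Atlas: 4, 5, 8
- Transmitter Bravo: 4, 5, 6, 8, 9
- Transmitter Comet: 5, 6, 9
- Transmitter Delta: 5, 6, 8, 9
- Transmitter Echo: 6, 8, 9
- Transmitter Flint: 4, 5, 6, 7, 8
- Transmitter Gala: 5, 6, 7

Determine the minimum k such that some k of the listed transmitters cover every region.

2

Take {Bravo, Gala}. Their union is {4, 5, 6, 7, 8, 9}, which is all 6 regions.
No single transmitter has all 6 regions (the largest, Bravo, has 5), so 2 is optimal.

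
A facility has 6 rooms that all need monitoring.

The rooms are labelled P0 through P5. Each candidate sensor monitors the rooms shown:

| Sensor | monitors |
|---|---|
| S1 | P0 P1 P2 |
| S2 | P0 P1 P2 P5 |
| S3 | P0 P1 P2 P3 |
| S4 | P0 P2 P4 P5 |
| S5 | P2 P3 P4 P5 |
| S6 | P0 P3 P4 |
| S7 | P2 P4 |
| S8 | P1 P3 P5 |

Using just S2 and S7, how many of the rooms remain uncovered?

Union of S2, S7 = {P0, P1, P2, P4, P5}.
Not covered: P3 — 1 room.

1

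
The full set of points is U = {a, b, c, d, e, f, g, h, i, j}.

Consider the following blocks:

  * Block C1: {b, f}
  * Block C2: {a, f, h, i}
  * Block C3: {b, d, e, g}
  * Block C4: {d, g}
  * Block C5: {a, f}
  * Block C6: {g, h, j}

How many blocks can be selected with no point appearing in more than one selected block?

C3, C5 are pairwise disjoint (C3={b,d,e,g}; C5={a,f}).
Every remaining block overlaps one of these, and no 3 of the listed blocks are pairwise disjoint, so 2 is the maximum.

2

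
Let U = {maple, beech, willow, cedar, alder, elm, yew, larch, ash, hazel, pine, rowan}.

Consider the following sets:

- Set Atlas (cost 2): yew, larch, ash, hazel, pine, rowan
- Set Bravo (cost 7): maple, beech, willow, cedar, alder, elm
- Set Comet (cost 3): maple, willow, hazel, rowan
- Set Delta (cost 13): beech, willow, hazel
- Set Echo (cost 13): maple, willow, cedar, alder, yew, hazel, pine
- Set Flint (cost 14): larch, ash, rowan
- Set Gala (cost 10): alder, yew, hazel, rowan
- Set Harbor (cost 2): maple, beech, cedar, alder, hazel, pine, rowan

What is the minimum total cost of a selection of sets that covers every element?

9

Atlas, Bravo together cover every element (Atlas ∪ Bravo = {maple, beech, willow, cedar, alder, elm, yew, larch, ash, hazel, pine, rowan}); total cost 2 + 7 = 9.
The greedy pick Harbor, Atlas, Comet, Bravo costs 14; no covering selection beats 9.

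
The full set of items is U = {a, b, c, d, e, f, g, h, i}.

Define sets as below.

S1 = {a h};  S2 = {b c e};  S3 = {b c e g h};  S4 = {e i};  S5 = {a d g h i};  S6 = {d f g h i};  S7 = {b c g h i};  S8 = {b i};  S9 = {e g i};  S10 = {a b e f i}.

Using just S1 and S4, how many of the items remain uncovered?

Union of S1, S4 = {a, e, h, i}.
Not covered: b, c, d, f, g — 5 items.

5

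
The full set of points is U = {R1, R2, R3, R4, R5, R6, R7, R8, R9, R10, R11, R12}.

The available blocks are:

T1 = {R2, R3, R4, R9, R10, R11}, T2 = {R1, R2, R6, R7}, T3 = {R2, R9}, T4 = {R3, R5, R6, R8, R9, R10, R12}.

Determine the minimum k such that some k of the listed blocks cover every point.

T1 and T2 and T4 together: T1 ∪ T2 ∪ T4 = {R1, R2, R3, R4, R5, R6, R7, R8, R9, R10, R11, R12} — every point is covered.
Only T2 contains R1, so T2 is forced; the remaining 8 points need at least 2 more blocks (each remaining block adds at most 6) — so at least 3 blocks are needed, and 3 is optimal.

3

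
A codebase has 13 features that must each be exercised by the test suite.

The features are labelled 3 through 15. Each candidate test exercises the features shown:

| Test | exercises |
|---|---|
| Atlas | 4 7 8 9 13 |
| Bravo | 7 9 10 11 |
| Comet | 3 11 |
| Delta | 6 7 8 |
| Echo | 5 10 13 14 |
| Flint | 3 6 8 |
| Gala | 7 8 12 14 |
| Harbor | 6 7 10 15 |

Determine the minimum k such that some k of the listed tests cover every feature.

Atlas and Comet and Echo and Gala and Harbor together: Atlas ∪ Comet ∪ Echo ∪ Gala ∪ Harbor = {3, 4, 5, 6, 7, 8, 9, 10, 11, 12, 13, 14, 15} — every feature is covered.
No 4 of the 8 tests cover everything (all 70 combinations miss at least one feature), so 5 is optimal.

5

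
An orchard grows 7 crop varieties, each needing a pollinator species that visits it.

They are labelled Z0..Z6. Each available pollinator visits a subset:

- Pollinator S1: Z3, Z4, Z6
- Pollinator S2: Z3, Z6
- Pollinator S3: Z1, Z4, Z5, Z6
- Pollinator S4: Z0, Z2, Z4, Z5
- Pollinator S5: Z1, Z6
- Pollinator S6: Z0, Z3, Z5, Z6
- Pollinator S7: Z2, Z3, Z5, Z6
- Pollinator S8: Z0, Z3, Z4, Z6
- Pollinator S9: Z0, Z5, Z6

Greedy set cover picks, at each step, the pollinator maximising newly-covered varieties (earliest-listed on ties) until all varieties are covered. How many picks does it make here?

3

Greedy: pick S3 (covers 4 new) → pick S4 (covers 2 new) → pick S1 (covers 1 new). Total picks: 3.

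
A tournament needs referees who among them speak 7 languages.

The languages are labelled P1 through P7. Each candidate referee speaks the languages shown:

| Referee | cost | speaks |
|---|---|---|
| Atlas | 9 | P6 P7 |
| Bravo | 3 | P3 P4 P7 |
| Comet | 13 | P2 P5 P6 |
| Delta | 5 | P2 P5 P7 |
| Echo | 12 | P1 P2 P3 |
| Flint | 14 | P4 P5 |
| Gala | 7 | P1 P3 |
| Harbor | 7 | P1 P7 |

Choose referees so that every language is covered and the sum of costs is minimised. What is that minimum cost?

Bravo, Comet, Gala together cover every language (Bravo ∪ Comet ∪ Gala = {P1, P2, P3, P4, P5, P6, P7}); total cost 3 + 13 + 7 = 23.
The greedy pick Bravo, Delta, Gala, Atlas costs 24; no covering selection beats 23.

23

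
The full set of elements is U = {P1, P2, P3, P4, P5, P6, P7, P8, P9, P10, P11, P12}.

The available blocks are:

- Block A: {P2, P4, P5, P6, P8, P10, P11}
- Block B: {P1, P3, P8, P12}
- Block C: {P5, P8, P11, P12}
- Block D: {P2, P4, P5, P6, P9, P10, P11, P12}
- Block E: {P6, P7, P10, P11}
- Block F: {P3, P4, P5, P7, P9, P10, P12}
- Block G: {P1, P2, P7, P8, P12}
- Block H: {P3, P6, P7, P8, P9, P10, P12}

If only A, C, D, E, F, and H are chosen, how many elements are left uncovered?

1

Union of A, C, D, E, F, H = {P2, P3, P4, P5, P6, P7, P8, P9, P10, P11, P12}.
Not covered: P1 — 1 element.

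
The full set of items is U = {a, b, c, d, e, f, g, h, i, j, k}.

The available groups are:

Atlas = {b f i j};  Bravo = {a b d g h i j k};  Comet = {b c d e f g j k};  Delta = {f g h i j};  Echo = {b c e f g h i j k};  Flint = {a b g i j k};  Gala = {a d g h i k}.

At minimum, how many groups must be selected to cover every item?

2

Bravo and Echo cover everything between them: the union {a, b, c, d, e, f, g, h, i, j, k} is all of U.
No single group has all 11 items (the largest, Echo, has 9), so 2 is optimal.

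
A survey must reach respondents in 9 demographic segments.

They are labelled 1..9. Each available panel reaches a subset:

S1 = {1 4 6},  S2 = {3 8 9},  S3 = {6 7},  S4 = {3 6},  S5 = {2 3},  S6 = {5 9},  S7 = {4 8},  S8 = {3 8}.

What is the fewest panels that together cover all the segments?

Take {S1, S3, S5, S6, S7}. Their union is {1, 2, 3, 4, 5, 6, 7, 8, 9}, which is all 9 segments.
No 4 of the 8 panels cover everything (all 70 combinations miss at least one segment), so 5 is optimal.

5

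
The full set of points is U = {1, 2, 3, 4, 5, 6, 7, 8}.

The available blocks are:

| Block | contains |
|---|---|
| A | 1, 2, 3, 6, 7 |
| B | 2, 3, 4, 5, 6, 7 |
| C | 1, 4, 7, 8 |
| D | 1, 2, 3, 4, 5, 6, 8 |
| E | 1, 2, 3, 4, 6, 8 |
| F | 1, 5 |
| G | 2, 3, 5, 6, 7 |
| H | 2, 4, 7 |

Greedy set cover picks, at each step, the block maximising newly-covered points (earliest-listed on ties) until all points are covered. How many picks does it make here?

2

Greedy: pick D (covers 7 new) → pick A (covers 1 new). Total picks: 2.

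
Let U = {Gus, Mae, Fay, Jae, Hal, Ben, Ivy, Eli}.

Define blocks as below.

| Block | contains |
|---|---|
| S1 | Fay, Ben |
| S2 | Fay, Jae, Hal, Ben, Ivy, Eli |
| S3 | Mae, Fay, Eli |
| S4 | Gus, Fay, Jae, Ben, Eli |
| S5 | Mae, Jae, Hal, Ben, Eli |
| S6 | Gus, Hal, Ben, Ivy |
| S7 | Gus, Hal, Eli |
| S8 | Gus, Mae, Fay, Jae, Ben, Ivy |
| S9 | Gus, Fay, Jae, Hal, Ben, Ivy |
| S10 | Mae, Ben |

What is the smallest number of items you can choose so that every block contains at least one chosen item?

2

Take H = {Ben, Eli}. Each listed block contains at least one of these, so H is a hitting set of size 2.
The blocks S3, S6 are pairwise disjoint, so any hitting set needs a separate item for each — at least 2. Hence 2 is optimal.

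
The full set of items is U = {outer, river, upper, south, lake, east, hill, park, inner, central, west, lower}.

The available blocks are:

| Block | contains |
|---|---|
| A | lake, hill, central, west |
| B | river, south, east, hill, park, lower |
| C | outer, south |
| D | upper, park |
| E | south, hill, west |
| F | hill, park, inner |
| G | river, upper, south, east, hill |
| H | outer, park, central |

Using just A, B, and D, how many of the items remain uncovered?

Union of A, B, D = {river, upper, south, lake, east, hill, park, central, west, lower}.
Not covered: outer, inner — 2 items.

2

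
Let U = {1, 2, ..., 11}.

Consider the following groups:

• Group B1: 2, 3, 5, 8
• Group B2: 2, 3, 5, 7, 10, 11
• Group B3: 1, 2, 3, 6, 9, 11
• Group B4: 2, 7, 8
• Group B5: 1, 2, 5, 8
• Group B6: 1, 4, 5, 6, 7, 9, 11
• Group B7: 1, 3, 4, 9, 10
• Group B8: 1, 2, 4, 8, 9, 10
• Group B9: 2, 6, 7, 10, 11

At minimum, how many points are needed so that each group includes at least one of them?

H = {1, 2} meets every group (each contains at least one member of H), and |H| = 2.
The groups B4, B7 are pairwise disjoint, so any hitting set needs a separate point for each — at least 2. Hence 2 is optimal.

2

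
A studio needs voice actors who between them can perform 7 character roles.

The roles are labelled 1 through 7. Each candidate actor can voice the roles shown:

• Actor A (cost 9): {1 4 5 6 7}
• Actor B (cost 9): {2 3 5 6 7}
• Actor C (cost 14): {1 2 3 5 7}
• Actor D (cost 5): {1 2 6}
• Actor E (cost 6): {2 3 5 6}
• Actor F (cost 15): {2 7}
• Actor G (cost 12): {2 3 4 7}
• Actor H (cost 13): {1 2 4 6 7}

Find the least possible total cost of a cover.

15

A, E together cover every role (A ∪ E = {1, 2, 3, 4, 5, 6, 7}); total cost 9 + 6 = 15.
No covering selection has total cost below 15.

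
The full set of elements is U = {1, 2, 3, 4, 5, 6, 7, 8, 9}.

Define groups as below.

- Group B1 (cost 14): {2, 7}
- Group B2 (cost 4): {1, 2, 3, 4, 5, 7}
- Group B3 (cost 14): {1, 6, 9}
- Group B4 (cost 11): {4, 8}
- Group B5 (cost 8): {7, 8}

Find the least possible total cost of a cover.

B2, B3, B5 together cover every element (B2 ∪ B3 ∪ B5 = {1, 2, 3, 4, 5, 6, 7, 8, 9}); total cost 4 + 14 + 8 = 26.
No covering selection has total cost below 26.

26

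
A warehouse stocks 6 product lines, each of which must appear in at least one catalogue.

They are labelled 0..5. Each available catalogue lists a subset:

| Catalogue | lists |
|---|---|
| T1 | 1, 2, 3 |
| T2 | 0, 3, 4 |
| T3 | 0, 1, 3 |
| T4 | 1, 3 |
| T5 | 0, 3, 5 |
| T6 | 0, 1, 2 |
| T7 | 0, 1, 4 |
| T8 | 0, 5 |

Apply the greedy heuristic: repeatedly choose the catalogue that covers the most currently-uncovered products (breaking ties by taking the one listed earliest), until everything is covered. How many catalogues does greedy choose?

3

Greedy: pick T1 (covers 3 new) → pick T2 (covers 2 new) → pick T5 (covers 1 new). Total picks: 3.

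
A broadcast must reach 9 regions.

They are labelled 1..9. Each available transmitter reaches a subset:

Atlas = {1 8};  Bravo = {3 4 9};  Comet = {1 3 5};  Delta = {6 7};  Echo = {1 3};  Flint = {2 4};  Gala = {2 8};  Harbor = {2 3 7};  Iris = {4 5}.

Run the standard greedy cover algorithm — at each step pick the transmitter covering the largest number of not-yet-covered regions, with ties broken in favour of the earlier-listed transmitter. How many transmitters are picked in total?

5

Greedy: pick Bravo (covers 3 new) → pick Atlas (covers 2 new) → pick Delta (covers 2 new) → pick Comet (covers 1 new) → pick Flint (covers 1 new). Total picks: 5.
(The true minimum cover uses only 4 transmitters, so greedy is not optimal here.)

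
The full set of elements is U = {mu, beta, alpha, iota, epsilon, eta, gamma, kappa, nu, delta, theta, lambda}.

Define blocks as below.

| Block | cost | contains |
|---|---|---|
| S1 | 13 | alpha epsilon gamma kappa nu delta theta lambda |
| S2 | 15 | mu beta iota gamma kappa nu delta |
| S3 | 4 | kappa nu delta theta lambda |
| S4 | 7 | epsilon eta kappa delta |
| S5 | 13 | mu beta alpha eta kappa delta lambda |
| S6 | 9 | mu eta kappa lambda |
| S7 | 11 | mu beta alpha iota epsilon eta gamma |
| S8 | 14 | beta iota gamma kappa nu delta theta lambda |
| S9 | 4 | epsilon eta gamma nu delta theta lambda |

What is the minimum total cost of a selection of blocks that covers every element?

S3, S7 together cover every element (S3 ∪ S7 = {mu, beta, alpha, iota, epsilon, eta, gamma, kappa, nu, delta, theta, lambda}); total cost 4 + 11 = 15.
The greedy pick S9, S7, S3 costs 19; no covering selection beats 15.

15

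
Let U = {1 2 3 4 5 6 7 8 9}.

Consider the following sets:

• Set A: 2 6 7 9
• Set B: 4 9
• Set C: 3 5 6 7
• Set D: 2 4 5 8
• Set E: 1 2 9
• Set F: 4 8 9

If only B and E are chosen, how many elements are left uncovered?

5

Union of B, E = {1, 2, 4, 9}.
Not covered: 3, 5, 6, 7, 8 — 5 elements.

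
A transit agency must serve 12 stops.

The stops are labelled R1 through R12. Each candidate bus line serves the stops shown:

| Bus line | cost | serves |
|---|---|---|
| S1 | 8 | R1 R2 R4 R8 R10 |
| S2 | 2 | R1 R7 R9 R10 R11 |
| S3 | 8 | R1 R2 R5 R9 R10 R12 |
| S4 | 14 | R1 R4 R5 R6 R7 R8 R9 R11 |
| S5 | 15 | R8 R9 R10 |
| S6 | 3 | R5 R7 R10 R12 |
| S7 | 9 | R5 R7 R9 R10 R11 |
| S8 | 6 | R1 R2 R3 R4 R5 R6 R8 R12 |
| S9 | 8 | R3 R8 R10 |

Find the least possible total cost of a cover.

S2, S8 together cover every stop (S2 ∪ S8 = {R1, R2, R3, R4, R5, R6, R7, R8, R9, R10, R11, R12}); total cost 2 + 6 = 8.
No covering selection has total cost below 8.

8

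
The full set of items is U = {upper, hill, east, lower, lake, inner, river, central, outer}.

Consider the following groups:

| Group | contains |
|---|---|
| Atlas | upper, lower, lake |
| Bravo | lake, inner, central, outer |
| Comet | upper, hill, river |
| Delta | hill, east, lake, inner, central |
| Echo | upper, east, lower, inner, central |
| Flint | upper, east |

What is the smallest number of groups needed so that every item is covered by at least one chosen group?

3

Bravo and Comet and Echo together: Bravo ∪ Comet ∪ Echo = {upper, hill, east, lower, lake, inner, river, central, outer} — every item is covered.
Only Comet contains river, so Comet is forced; the remaining 6 items need at least 2 more groups (each remaining group adds at most 4) — so at least 3 groups are needed, and 3 is optimal.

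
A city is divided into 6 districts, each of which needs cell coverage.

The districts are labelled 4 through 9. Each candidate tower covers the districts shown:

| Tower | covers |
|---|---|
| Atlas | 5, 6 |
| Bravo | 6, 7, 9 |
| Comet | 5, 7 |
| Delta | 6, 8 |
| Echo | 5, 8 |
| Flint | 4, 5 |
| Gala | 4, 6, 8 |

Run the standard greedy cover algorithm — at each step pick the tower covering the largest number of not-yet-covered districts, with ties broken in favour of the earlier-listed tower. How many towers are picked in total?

Greedy: pick Bravo (covers 3 new) → pick Echo (covers 2 new) → pick Flint (covers 1 new). Total picks: 3.

3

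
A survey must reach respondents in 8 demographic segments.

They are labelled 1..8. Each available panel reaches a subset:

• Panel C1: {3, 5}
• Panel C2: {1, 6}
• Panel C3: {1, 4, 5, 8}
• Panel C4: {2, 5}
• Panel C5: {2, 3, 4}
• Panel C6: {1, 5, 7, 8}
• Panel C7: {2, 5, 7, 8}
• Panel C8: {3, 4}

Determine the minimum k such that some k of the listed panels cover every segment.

3

C2 and C7 and C8 together: C2 ∪ C7 ∪ C8 = {1, 2, 3, 4, 5, 6, 7, 8} — every segment is covered.
Only C2 contains 6, so C2 is forced; the remaining 6 segments need at least 2 more panels (each remaining panel adds at most 4) — so at least 3 panels are needed, and 3 is optimal.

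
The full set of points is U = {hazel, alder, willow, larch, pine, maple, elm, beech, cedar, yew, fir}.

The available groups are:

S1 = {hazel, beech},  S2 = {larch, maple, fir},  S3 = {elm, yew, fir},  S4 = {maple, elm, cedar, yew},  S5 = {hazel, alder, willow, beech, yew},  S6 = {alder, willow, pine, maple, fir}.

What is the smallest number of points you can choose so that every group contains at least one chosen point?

H = {elm, beech, fir} meets every group (each contains at least one member of H), and |H| = 3.
No choice of 2 points meets every group, so 3 is the minimum.

3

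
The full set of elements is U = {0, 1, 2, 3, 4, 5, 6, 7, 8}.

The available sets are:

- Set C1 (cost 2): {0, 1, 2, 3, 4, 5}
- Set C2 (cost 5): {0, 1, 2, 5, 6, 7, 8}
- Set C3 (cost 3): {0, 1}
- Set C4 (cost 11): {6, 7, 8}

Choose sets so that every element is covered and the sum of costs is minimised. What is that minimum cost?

C1, C2 together cover every element (C1 ∪ C2 = {0, 1, 2, 3, 4, 5, 6, 7, 8}); total cost 2 + 5 = 7.
No covering selection has total cost below 7.

7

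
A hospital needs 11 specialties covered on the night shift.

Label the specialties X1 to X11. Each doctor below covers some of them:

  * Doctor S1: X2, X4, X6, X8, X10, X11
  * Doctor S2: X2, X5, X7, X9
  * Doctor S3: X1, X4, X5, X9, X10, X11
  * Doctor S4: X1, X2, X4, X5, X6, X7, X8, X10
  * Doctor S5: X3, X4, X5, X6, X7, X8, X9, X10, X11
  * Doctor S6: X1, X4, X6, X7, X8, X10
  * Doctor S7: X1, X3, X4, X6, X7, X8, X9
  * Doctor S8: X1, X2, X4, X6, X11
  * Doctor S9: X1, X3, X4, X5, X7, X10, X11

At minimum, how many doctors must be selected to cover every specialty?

Take {S5, S8}. Their union is {X1, X2, X3, X4, X5, X6, X7, X8, X9, X10, X11}, which is all 11 specialties.
No single doctor has all 11 specialties (the largest, S5, has 9), so 2 is optimal.

2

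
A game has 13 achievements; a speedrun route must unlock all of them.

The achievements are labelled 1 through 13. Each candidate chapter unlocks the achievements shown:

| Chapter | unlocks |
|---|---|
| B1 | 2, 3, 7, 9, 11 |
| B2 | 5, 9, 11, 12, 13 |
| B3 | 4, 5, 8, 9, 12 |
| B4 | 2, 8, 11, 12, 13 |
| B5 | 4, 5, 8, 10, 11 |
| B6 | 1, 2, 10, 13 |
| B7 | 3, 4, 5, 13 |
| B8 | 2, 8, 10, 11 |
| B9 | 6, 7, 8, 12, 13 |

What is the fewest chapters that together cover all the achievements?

4

Take {B1, B3, B6, B9}. Their union is {1, 2, 3, 4, 5, 6, 7, 8, 9, 10, 11, 12, 13}, which is all 13 achievements.
No 3 of the 9 chapters cover everything (all 84 combinations miss at least one achievement), so 4 is optimal.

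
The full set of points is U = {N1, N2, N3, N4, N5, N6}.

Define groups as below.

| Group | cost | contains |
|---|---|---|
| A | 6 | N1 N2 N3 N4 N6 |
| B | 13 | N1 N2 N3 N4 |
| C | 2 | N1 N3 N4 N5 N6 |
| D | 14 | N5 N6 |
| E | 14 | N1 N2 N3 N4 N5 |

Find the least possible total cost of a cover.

8

A, C together cover every point (A ∪ C = {N1, N2, N3, N4, N5, N6}); total cost 6 + 2 = 8.
No covering selection has total cost below 8.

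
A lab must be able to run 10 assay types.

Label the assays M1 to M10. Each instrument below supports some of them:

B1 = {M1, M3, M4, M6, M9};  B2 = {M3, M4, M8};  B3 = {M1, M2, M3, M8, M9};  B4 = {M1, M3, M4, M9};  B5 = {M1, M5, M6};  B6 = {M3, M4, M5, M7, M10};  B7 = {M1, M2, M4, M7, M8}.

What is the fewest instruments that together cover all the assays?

3

Take {B3, B5, B6}. Their union is {M1, M2, M3, M4, M5, M6, M7, M8, M9, M10}, which is all 10 assays.
Only B6 contains M10, so B6 is forced; the remaining 5 assays need at least 2 more instruments (each remaining instrument adds at most 4) — so at least 3 instruments are needed, and 3 is optimal.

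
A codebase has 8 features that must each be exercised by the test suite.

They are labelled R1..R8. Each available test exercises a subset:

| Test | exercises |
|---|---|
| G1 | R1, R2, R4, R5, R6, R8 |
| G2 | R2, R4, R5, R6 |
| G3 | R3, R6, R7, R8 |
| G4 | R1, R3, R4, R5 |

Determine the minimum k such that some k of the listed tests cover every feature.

G1 and G3 together: G1 ∪ G3 = {R1, R2, R3, R4, R5, R6, R7, R8} — every feature is covered.
No single test has all 8 features (the largest, G1, has 6), so 2 is optimal.

2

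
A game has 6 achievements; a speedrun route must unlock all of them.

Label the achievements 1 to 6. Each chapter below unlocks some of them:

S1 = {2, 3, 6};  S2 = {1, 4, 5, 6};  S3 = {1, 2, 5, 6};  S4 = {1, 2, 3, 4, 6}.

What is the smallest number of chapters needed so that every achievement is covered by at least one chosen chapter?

Take {S3, S4}. Their union is {1, 2, 3, 4, 5, 6}, which is all 6 achievements.
No single chapter has all 6 achievements (the largest, S4, has 5), so 2 is optimal.

2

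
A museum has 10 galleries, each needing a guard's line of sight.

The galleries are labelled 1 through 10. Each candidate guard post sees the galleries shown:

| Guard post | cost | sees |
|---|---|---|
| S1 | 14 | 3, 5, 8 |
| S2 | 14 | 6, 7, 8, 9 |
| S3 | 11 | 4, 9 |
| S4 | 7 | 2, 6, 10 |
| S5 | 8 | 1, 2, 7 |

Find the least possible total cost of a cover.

S1, S3, S4, S5 together cover every gallery (S1 ∪ S3 ∪ S4 ∪ S5 = {1, 2, 3, 4, 5, 6, 7, 8, 9, 10}); total cost 14 + 11 + 7 + 8 = 40.
No covering selection has total cost below 40.

40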